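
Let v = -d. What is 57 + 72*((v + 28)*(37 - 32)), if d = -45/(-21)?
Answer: 65559/7 ≈ 9365.6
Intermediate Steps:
d = 15/7 (d = -45*(-1/21) = 15/7 ≈ 2.1429)
v = -15/7 (v = -1*15/7 = -15/7 ≈ -2.1429)
57 + 72*((v + 28)*(37 - 32)) = 57 + 72*((-15/7 + 28)*(37 - 32)) = 57 + 72*((181/7)*5) = 57 + 72*(905/7) = 57 + 65160/7 = 65559/7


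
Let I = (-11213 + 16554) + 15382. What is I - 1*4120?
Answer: 16603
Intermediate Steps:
I = 20723 (I = 5341 + 15382 = 20723)
I - 1*4120 = 20723 - 1*4120 = 20723 - 4120 = 16603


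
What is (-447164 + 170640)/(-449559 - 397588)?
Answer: 276524/847147 ≈ 0.32642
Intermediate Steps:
(-447164 + 170640)/(-449559 - 397588) = -276524/(-847147) = -276524*(-1/847147) = 276524/847147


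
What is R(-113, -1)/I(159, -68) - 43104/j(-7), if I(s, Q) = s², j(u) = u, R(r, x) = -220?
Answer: 1089710684/176967 ≈ 6157.7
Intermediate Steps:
R(-113, -1)/I(159, -68) - 43104/j(-7) = -220/(159²) - 43104/(-7) = -220/25281 - 43104*(-⅐) = -220*1/25281 + 43104/7 = -220/25281 + 43104/7 = 1089710684/176967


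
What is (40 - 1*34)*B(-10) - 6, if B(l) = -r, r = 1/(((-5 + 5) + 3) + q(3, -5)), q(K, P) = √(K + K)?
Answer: -12 + 2*√6 ≈ -7.1010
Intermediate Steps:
q(K, P) = √2*√K (q(K, P) = √(2*K) = √2*√K)
r = 1/(3 + √6) (r = 1/(((-5 + 5) + 3) + √2*√3) = 1/((0 + 3) + √6) = 1/(3 + √6) ≈ 0.18350)
B(l) = -1 + √6/3 (B(l) = -(1 - √6/3) = -1 + √6/3)
(40 - 1*34)*B(-10) - 6 = (40 - 1*34)*(-1 + √6/3) - 6 = (40 - 34)*(-1 + √6/3) - 6 = 6*(-1 + √6/3) - 6 = (-6 + 2*√6) - 6 = -12 + 2*√6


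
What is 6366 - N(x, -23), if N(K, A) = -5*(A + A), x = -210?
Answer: 6136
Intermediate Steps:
N(K, A) = -10*A
6366 - N(x, -23) = 6366 - (-10)*(-23) = 6366 - 1*230 = 6366 - 230 = 6136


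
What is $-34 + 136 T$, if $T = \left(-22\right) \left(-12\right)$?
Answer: $35870$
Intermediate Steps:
$T = 264$
$-34 + 136 T = -34 + 136 \cdot 264 = -34 + 35904 = 35870$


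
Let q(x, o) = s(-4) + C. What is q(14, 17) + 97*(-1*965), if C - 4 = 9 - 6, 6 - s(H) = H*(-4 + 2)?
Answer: -93600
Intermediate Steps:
s(H) = 6 + 2*H (s(H) = 6 - H*(-4 + 2) = 6 - H*(-2) = 6 - (-2)*H = 6 + 2*H)
C = 7 (C = 4 + (9 - 6) = 4 + 3 = 7)
q(x, o) = 5 (q(x, o) = (6 + 2*(-4)) + 7 = (6 - 8) + 7 = -2 + 7 = 5)
q(14, 17) + 97*(-1*965) = 5 + 97*(-1*965) = 5 + 97*(-965) = 5 - 93605 = -93600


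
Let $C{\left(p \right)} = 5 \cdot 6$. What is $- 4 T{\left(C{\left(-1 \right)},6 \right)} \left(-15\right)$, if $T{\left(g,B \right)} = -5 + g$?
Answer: $1500$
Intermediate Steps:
$C{\left(p \right)} = 30$
$- 4 T{\left(C{\left(-1 \right)},6 \right)} \left(-15\right) = - 4 \left(-5 + 30\right) \left(-15\right) = \left(-4\right) 25 \left(-15\right) = \left(-100\right) \left(-15\right) = 1500$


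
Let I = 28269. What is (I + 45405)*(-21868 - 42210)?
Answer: -4720882572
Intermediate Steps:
(I + 45405)*(-21868 - 42210) = (28269 + 45405)*(-21868 - 42210) = 73674*(-64078) = -4720882572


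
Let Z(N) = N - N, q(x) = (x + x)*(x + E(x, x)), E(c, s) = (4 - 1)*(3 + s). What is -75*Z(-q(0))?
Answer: 0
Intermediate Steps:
E(c, s) = 9 + 3*s (E(c, s) = 3*(3 + s) = 9 + 3*s)
q(x) = 2*x*(9 + 4*x) (q(x) = (x + x)*(x + (9 + 3*x)) = (2*x)*(9 + 4*x) = 2*x*(9 + 4*x))
Z(N) = 0
-75*Z(-q(0)) = -75*0 = 0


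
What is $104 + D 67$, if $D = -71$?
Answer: $-4653$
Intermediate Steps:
$104 + D 67 = 104 - 4757 = -4653$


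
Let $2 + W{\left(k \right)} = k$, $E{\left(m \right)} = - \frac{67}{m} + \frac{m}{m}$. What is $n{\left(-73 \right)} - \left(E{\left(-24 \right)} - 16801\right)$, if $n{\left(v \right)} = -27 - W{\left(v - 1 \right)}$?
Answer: $\frac{404309}{24} \approx 16846.0$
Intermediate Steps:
$E{\left(m \right)} = 1 - \frac{67}{m}$ ($E{\left(m \right)} = - \frac{67}{m} + 1 = 1 - \frac{67}{m}$)
$W{\left(k \right)} = -2 + k$
$n{\left(v \right)} = -24 - v$ ($n{\left(v \right)} = -27 - \left(-2 + \left(v - 1\right)\right) = -27 - \left(-2 + \left(-1 + v\right)\right) = -27 - \left(-3 + v\right) = -24 - v$)
$n{\left(-73 \right)} - \left(E{\left(-24 \right)} - 16801\right) = \left(-24 - -73\right) - \left(\frac{-67 - 24}{-24} - 16801\right) = \left(-24 + 73\right) - \left(\left(- \frac{1}{24}\right) \left(-91\right) - 16801\right) = 49 - \left(\frac{91}{24} - 16801\right) = 49 - - \frac{403133}{24} = 49 + \frac{403133}{24} = \frac{404309}{24}$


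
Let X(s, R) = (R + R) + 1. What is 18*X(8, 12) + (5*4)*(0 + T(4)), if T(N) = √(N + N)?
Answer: 450 + 40*√2 ≈ 506.57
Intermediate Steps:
X(s, R) = 1 + 2*R (X(s, R) = 2*R + 1 = 1 + 2*R)
T(N) = √2*√N (T(N) = √(2*N) = √2*√N)
18*X(8, 12) + (5*4)*(0 + T(4)) = 18*(1 + 2*12) + (5*4)*(0 + √2*√4) = 18*(1 + 24) + 20*(0 + √2*2) = 18*25 + 20*(0 + 2*√2) = 450 + 20*(2*√2) = 450 + 40*√2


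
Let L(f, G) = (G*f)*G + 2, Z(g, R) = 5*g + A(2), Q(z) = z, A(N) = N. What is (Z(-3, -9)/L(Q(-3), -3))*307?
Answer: 3991/25 ≈ 159.64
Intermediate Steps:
Z(g, R) = 2 + 5*g (Z(g, R) = 5*g + 2 = 2 + 5*g)
L(f, G) = 2 + f*G² (L(f, G) = f*G² + 2 = 2 + f*G²)
(Z(-3, -9)/L(Q(-3), -3))*307 = ((2 + 5*(-3))/(2 - 3*(-3)²))*307 = ((2 - 15)/(2 - 3*9))*307 = -13/(2 - 27)*307 = -13/(-25)*307 = -13*(-1/25)*307 = (13/25)*307 = 3991/25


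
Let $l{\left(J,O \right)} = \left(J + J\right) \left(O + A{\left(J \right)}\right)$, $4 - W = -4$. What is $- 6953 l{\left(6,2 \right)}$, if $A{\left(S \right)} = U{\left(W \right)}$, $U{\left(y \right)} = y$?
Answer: $-834360$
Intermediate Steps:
$W = 8$ ($W = 4 - -4 = 4 + 4 = 8$)
$A{\left(S \right)} = 8$
$l{\left(J,O \right)} = 2 J \left(8 + O\right)$ ($l{\left(J,O \right)} = \left(J + J\right) \left(O + 8\right) = 2 J \left(8 + O\right)$)
$- 6953 l{\left(6,2 \right)} = - 6953 \cdot 2 \cdot 6 \left(8 + 2\right) = - 6953 \cdot 2 \cdot 6 \cdot 10 = \left(-6953\right) 120 = -834360$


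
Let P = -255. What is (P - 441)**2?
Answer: 484416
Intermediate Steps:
(P - 441)**2 = (-255 - 441)**2 = (-696)**2 = 484416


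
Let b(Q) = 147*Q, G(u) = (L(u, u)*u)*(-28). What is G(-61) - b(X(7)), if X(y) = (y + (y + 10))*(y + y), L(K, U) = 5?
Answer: -40852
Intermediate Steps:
G(u) = -140*u (G(u) = (5*u)*(-28) = -140*u)
X(y) = 2*y*(10 + 2*y) (X(y) = (y + (10 + y))*(2*y) = (10 + 2*y)*(2*y) = 2*y*(10 + 2*y))
G(-61) - b(X(7)) = -140*(-61) - 147*4*7*(5 + 7) = 8540 - 147*4*7*12 = 8540 - 147*336 = 8540 - 1*49392 = 8540 - 49392 = -40852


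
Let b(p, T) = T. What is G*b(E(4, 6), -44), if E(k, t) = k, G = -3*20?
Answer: 2640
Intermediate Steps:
G = -60
G*b(E(4, 6), -44) = -60*(-44) = 2640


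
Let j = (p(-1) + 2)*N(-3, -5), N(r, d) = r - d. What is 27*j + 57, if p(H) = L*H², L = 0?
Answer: 165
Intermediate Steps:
p(H) = 0 (p(H) = 0*H² = 0)
j = 4 (j = (0 + 2)*(-3 - 1*(-5)) = 2*(-3 + 5) = 2*2 = 4)
27*j + 57 = 27*4 + 57 = 108 + 57 = 165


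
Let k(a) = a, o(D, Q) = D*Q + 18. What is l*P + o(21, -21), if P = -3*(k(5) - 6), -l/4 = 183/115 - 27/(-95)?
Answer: -973431/2185 ≈ -445.51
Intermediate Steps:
o(D, Q) = 18 + D*Q
l = -16392/2185 (l = -4*(183/115 - 27/(-95)) = -4*(183*(1/115) - 27*(-1/95)) = -4*(183/115 + 27/95) = -4*4098/2185 = -16392/2185 ≈ -7.5021)
P = 3 (P = -3*(5 - 6) = -3*(-1) = 3)
l*P + o(21, -21) = -16392/2185*3 + (18 + 21*(-21)) = -49176/2185 + (18 - 441) = -49176/2185 - 423 = -973431/2185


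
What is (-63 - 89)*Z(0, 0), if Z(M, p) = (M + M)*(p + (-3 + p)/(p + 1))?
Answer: 0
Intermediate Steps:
Z(M, p) = 2*M*(p + (-3 + p)/(1 + p)) (Z(M, p) = (2*M)*(p + (-3 + p)/(1 + p)) = 2*M*(p + (-3 + p)/(1 + p)))
(-63 - 89)*Z(0, 0) = (-63 - 89)*(2*0*(-3 + 0² + 2*0)/(1 + 0)) = -304*0*(-3 + 0 + 0)/1 = -304*0*(-3) = -152*0 = 0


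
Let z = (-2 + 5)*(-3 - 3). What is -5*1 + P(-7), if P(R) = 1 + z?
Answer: -22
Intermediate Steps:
z = -18 (z = 3*(-6) = -18)
P(R) = -17 (P(R) = 1 - 18 = -17)
-5*1 + P(-7) = -5*1 - 17 = -5 - 17 = -22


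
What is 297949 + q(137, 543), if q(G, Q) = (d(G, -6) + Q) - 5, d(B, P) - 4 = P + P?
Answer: 298479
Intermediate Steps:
d(B, P) = 4 + 2*P (d(B, P) = 4 + (P + P) = 4 + 2*P)
q(G, Q) = -13 + Q (q(G, Q) = ((4 + 2*(-6)) + Q) - 5 = ((4 - 12) + Q) - 5 = (-8 + Q) - 5 = -13 + Q)
297949 + q(137, 543) = 297949 + (-13 + 543) = 297949 + 530 = 298479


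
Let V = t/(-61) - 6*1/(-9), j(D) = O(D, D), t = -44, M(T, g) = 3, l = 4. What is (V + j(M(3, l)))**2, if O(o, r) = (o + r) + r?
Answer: 3613801/33489 ≈ 107.91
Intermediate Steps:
O(o, r) = o + 2*r
j(D) = 3*D (j(D) = D + 2*D = 3*D)
V = 254/183 (V = -44/(-61) - 6*1/(-9) = -44*(-1/61) - 6*(-1/9) = 44/61 + 2/3 = 254/183 ≈ 1.3880)
(V + j(M(3, l)))**2 = (254/183 + 3*3)**2 = (254/183 + 9)**2 = (1901/183)**2 = 3613801/33489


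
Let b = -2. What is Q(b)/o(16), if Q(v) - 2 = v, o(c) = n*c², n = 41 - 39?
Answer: 0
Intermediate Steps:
n = 2
o(c) = 2*c²
Q(v) = 2 + v
Q(b)/o(16) = (2 - 2)/((2*16²)) = 0/((2*256)) = 0/512 = 0*(1/512) = 0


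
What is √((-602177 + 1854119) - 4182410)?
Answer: 2*I*√732617 ≈ 1711.9*I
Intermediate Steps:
√((-602177 + 1854119) - 4182410) = √(1251942 - 4182410) = √(-2930468) = 2*I*√732617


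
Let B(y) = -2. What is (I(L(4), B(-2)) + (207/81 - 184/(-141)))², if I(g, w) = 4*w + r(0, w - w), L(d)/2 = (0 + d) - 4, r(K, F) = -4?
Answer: 11854249/178929 ≈ 66.251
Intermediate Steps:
L(d) = -8 + 2*d (L(d) = 2*((0 + d) - 4) = 2*(d - 4) = 2*(-4 + d) = -8 + 2*d)
I(g, w) = -4 + 4*w (I(g, w) = 4*w - 4 = -4 + 4*w)
(I(L(4), B(-2)) + (207/81 - 184/(-141)))² = ((-4 + 4*(-2)) + (207/81 - 184/(-141)))² = ((-4 - 8) + (207*(1/81) - 184*(-1/141)))² = (-12 + (23/9 + 184/141))² = (-12 + 1633/423)² = (-3443/423)² = 11854249/178929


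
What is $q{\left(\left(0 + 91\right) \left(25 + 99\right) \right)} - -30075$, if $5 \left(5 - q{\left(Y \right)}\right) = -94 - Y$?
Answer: $\frac{161778}{5} \approx 32356.0$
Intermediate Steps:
$q{\left(Y \right)} = \frac{119}{5} + \frac{Y}{5}$ ($q{\left(Y \right)} = 5 - \frac{-94 - Y}{5} = 5 + \left(\frac{94}{5} + \frac{Y}{5}\right) = \frac{119}{5} + \frac{Y}{5}$)
$q{\left(\left(0 + 91\right) \left(25 + 99\right) \right)} - -30075 = \left(\frac{119}{5} + \frac{\left(0 + 91\right) \left(25 + 99\right)}{5}\right) - -30075 = \left(\frac{119}{5} + \frac{91 \cdot 124}{5}\right) + 30075 = \left(\frac{119}{5} + \frac{1}{5} \cdot 11284\right) + 30075 = \left(\frac{119}{5} + \frac{11284}{5}\right) + 30075 = \frac{11403}{5} + 30075 = \frac{161778}{5}$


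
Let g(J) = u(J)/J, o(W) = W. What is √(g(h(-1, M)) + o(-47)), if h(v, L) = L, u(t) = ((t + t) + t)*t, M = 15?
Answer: I*√2 ≈ 1.4142*I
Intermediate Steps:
u(t) = 3*t² (u(t) = (2*t + t)*t = (3*t)*t = 3*t²)
g(J) = 3*J (g(J) = (3*J²)/J = 3*J)
√(g(h(-1, M)) + o(-47)) = √(3*15 - 47) = √(45 - 47) = √(-2) = I*√2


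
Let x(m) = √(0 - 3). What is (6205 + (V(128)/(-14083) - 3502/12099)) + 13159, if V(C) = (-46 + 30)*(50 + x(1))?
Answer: 3299396522522/170390217 + 16*I*√3/14083 ≈ 19364.0 + 0.0019678*I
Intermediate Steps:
x(m) = I*√3 (x(m) = √(-3) = I*√3)
V(C) = -800 - 16*I*√3 (V(C) = (-46 + 30)*(50 + I*√3) = -16*(50 + I*√3) = -800 - 16*I*√3)
(6205 + (V(128)/(-14083) - 3502/12099)) + 13159 = (6205 + ((-800 - 16*I*√3)/(-14083) - 3502/12099)) + 13159 = (6205 + ((-800 - 16*I*√3)*(-1/14083) - 3502*1/12099)) + 13159 = (6205 + ((800/14083 + 16*I*√3/14083) - 3502/12099)) + 13159 = (6205 + (-39639466/170390217 + 16*I*√3/14083)) + 13159 = (1057231657019/170390217 + 16*I*√3/14083) + 13159 = 3299396522522/170390217 + 16*I*√3/14083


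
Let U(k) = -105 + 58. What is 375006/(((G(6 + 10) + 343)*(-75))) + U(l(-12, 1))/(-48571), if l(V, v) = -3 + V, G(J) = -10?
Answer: -6071080867/404353575 ≈ -15.014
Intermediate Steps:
U(k) = -47
375006/(((G(6 + 10) + 343)*(-75))) + U(l(-12, 1))/(-48571) = 375006/(((-10 + 343)*(-75))) - 47/(-48571) = 375006/((333*(-75))) - 47*(-1/48571) = 375006/(-24975) + 47/48571 = 375006*(-1/24975) + 47/48571 = -125002/8325 + 47/48571 = -6071080867/404353575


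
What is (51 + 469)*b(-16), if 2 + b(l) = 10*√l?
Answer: -1040 + 20800*I ≈ -1040.0 + 20800.0*I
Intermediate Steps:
b(l) = -2 + 10*√l
(51 + 469)*b(-16) = (51 + 469)*(-2 + 10*√(-16)) = 520*(-2 + 10*(4*I)) = 520*(-2 + 40*I) = -1040 + 20800*I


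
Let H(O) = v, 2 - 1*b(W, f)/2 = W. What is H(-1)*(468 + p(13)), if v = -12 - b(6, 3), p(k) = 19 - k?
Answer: -1896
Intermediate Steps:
b(W, f) = 4 - 2*W
v = -4 (v = -12 - (4 - 2*6) = -12 - (4 - 12) = -12 - 1*(-8) = -12 + 8 = -4)
H(O) = -4
H(-1)*(468 + p(13)) = -4*(468 + (19 - 1*13)) = -4*(468 + (19 - 13)) = -4*(468 + 6) = -4*474 = -1896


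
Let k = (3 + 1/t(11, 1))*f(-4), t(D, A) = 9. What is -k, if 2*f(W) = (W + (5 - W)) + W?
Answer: -14/9 ≈ -1.5556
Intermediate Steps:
f(W) = 5/2 + W/2 (f(W) = ((W + (5 - W)) + W)/2 = (5 + W)/2 = 5/2 + W/2)
k = 14/9 (k = (3 + 1/9)*(5/2 + (½)*(-4)) = (3 + ⅑)*(5/2 - 2) = (28/9)*(½) = 14/9 ≈ 1.5556)
-k = -1*14/9 = -14/9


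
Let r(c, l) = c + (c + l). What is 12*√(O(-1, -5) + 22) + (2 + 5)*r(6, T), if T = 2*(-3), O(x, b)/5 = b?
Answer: 42 + 12*I*√3 ≈ 42.0 + 20.785*I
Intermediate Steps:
O(x, b) = 5*b
T = -6
r(c, l) = l + 2*c
12*√(O(-1, -5) + 22) + (2 + 5)*r(6, T) = 12*√(5*(-5) + 22) + (2 + 5)*(-6 + 2*6) = 12*√(-25 + 22) + 7*(-6 + 12) = 12*√(-3) + 7*6 = 12*(I*√3) + 42 = 12*I*√3 + 42 = 42 + 12*I*√3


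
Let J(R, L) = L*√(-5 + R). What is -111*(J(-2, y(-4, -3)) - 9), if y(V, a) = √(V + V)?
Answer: 999 + 222*√14 ≈ 1829.6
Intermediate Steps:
y(V, a) = √2*√V (y(V, a) = √(2*V) = √2*√V)
-111*(J(-2, y(-4, -3)) - 9) = -111*((√2*√(-4))*√(-5 - 2) - 9) = -111*((√2*(2*I))*√(-7) - 9) = -111*((2*I*√2)*(I*√7) - 9) = -111*(-2*√14 - 9) = -111*(-9 - 2*√14) = 999 + 222*√14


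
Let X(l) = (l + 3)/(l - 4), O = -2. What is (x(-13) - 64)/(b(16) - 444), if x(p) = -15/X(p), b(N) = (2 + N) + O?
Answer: 179/856 ≈ 0.20911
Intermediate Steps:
X(l) = (3 + l)/(-4 + l)
b(N) = N (b(N) = (2 + N) - 2 = N)
x(p) = -15*(-4 + p)/(3 + p)
(x(-13) - 64)/(b(16) - 444) = (15*(4 - 1*(-13))/(3 - 13) - 64)/(16 - 444) = (15*(4 + 13)/(-10) - 64)/(-428) = (15*(-⅒)*17 - 64)*(-1/428) = (-51/2 - 64)*(-1/428) = -179/2*(-1/428) = 179/856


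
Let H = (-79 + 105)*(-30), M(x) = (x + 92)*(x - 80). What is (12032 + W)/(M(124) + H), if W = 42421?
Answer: 18151/2908 ≈ 6.2417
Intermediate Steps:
M(x) = (-80 + x)*(92 + x) (M(x) = (92 + x)*(-80 + x) = (-80 + x)*(92 + x))
H = -780 (H = 26*(-30) = -780)
(12032 + W)/(M(124) + H) = (12032 + 42421)/((-7360 + 124² + 12*124) - 780) = 54453/((-7360 + 15376 + 1488) - 780) = 54453/(9504 - 780) = 54453/8724 = 54453*(1/8724) = 18151/2908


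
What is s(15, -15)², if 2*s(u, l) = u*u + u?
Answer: 14400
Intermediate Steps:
s(u, l) = u/2 + u²/2 (s(u, l) = (u*u + u)/2 = (u² + u)/2 = (u + u²)/2 = u/2 + u²/2)
s(15, -15)² = ((½)*15*(1 + 15))² = ((½)*15*16)² = 120² = 14400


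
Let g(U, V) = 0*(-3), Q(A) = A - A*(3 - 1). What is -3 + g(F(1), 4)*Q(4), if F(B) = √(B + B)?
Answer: -3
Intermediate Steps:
F(B) = √2*√B (F(B) = √(2*B) = √2*√B)
Q(A) = -A (Q(A) = A - A*2 = A - 2*A = -A)
g(U, V) = 0
-3 + g(F(1), 4)*Q(4) = -3 + 0*(-1*4) = -3 + 0*(-4) = -3 + 0 = -3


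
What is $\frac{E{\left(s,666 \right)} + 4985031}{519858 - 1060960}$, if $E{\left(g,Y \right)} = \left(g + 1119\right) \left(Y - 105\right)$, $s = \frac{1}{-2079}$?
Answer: $- \frac{353605753}{34089426} \approx -10.373$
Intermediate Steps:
$s = - \frac{1}{2079} \approx -0.000481$
$E{\left(g,Y \right)} = \left(-105 + Y\right) \left(1119 + g\right)$ ($E{\left(g,Y \right)} = \left(1119 + g\right) \left(-105 + Y\right) = \left(-105 + Y\right) \left(1119 + g\right)$)
$\frac{E{\left(s,666 \right)} + 4985031}{519858 - 1060960} = \frac{\left(-117495 - - \frac{5}{99} + 1119 \cdot 666 + 666 \left(- \frac{1}{2079}\right)\right) + 4985031}{519858 - 1060960} = \frac{\left(-117495 + \frac{5}{99} + 745254 - \frac{74}{231}\right) + 4985031}{-541102} = \left(\frac{39548800}{63} + 4985031\right) \left(- \frac{1}{541102}\right) = \frac{353605753}{63} \left(- \frac{1}{541102}\right) = - \frac{353605753}{34089426}$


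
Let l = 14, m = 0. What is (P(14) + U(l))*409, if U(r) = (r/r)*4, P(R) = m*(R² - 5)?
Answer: 1636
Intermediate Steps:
P(R) = 0 (P(R) = 0*(R² - 5) = 0*(-5 + R²) = 0)
U(r) = 4 (U(r) = 1*4 = 4)
(P(14) + U(l))*409 = (0 + 4)*409 = 4*409 = 1636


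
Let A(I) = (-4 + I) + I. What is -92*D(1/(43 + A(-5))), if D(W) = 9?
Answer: -828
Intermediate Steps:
A(I) = -4 + 2*I
-92*D(1/(43 + A(-5))) = -92*9 = -828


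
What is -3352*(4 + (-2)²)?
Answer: -26816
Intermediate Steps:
-3352*(4 + (-2)²) = -3352*(4 + 4) = -26816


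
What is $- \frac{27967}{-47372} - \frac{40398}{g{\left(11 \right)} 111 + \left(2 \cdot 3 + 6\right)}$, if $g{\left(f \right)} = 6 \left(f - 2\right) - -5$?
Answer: $- \frac{576747523}{103602564} \approx -5.5669$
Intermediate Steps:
$g{\left(f \right)} = -7 + 6 f$ ($g{\left(f \right)} = 6 \left(-2 + f\right) + 5 = \left(-12 + 6 f\right) + 5 = -7 + 6 f$)
$- \frac{27967}{-47372} - \frac{40398}{g{\left(11 \right)} 111 + \left(2 \cdot 3 + 6\right)} = - \frac{27967}{-47372} - \frac{40398}{\left(-7 + 6 \cdot 11\right) 111 + \left(2 \cdot 3 + 6\right)} = \left(-27967\right) \left(- \frac{1}{47372}\right) - \frac{40398}{\left(-7 + 66\right) 111 + \left(6 + 6\right)} = \frac{27967}{47372} - \frac{40398}{59 \cdot 111 + 12} = \frac{27967}{47372} - \frac{40398}{6549 + 12} = \frac{27967}{47372} - \frac{40398}{6561} = \frac{27967}{47372} - \frac{13466}{2187} = - \frac{576747523}{103602564}$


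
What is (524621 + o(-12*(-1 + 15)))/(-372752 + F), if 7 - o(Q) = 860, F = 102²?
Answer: -18706/12941 ≈ -1.4455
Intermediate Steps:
F = 10404
o(Q) = -853 (o(Q) = 7 - 1*860 = 7 - 860 = -853)
(524621 + o(-12*(-1 + 15)))/(-372752 + F) = (524621 - 853)/(-372752 + 10404) = 523768/(-362348) = 523768*(-1/362348) = -18706/12941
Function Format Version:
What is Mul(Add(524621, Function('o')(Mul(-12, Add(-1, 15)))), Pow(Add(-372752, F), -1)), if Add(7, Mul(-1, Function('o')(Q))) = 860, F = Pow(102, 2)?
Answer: Rational(-18706, 12941) ≈ -1.4455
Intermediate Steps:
F = 10404
Function('o')(Q) = -853 (Function('o')(Q) = Add(7, Mul(-1, 860)) = Add(7, -860) = -853)
Mul(Add(524621, Function('o')(Mul(-12, Add(-1, 15)))), Pow(Add(-372752, F), -1)) = Mul(Add(524621, -853), Pow(Add(-372752, 10404), -1)) = Mul(523768, Pow(-362348, -1)) = Mul(523768, Rational(-1, 362348)) = Rational(-18706, 12941)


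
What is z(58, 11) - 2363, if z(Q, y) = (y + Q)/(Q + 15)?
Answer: -172430/73 ≈ -2362.1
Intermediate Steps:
z(Q, y) = (Q + y)/(15 + Q)
z(58, 11) - 2363 = (58 + 11)/(15 + 58) - 2363 = 69/73 - 2363 = -172430/73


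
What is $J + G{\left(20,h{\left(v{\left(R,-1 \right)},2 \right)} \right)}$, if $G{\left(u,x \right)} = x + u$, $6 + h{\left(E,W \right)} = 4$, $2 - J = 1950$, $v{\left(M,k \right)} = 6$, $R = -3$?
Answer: $-1930$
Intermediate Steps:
$J = -1948$ ($J = 2 - 1950 = -1948$)
$h{\left(E,W \right)} = -2$ ($h{\left(E,W \right)} = -6 + 4 = -2$)
$G{\left(u,x \right)} = u + x$
$J + G{\left(20,h{\left(v{\left(R,-1 \right)},2 \right)} \right)} = -1948 + \left(20 - 2\right) = -1948 + 18 = -1930$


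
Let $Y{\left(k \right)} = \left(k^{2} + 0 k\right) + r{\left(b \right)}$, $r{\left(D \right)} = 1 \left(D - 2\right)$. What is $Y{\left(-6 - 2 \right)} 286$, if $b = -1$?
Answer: $17446$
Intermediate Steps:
$r{\left(D \right)} = -2 + D$ ($r{\left(D \right)} = 1 \left(-2 + D\right) = -2 + D$)
$Y{\left(k \right)} = -3 + k^{2}$ ($Y{\left(k \right)} = \left(k^{2} + 0 k\right) - 3 = \left(k^{2} + 0\right) - 3 = k^{2} - 3 = -3 + k^{2}$)
$Y{\left(-6 - 2 \right)} 286 = \left(-3 + \left(-6 - 2\right)^{2}\right) 286 = \left(-3 + \left(-8\right)^{2}\right) 286 = \left(-3 + 64\right) 286 = 61 \cdot 286 = 17446$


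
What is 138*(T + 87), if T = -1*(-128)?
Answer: 29670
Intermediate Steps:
T = 128
138*(T + 87) = 138*(128 + 87) = 138*215 = 29670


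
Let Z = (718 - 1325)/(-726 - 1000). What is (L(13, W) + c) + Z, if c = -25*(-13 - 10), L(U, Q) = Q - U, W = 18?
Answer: 1001687/1726 ≈ 580.35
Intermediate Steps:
Z = 607/1726 (Z = -607/(-1726) = -607*(-1/1726) = 607/1726 ≈ 0.35168)
c = 575 (c = -25*(-23) = 575)
(L(13, W) + c) + Z = ((18 - 1*13) + 575) + 607/1726 = ((18 - 13) + 575) + 607/1726 = (5 + 575) + 607/1726 = 580 + 607/1726 = 1001687/1726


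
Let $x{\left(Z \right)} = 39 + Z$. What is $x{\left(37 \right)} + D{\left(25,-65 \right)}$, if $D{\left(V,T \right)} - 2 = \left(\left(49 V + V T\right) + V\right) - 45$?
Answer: $-342$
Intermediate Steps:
$D{\left(V,T \right)} = -43 + 50 V + T V$ ($D{\left(V,T \right)} = 2 - \left(45 - 50 V - V T\right) = 2 - \left(45 - 50 V - T V\right) = 2 + \left(-45 + 50 V + T V\right) = -43 + 50 V + T V$)
$x{\left(37 \right)} + D{\left(25,-65 \right)} = \left(39 + 37\right) - 418 = 76 - 418 = -342$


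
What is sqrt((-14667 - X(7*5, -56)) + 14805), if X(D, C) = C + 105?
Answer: sqrt(89) ≈ 9.4340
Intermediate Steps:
X(D, C) = 105 + C
sqrt((-14667 - X(7*5, -56)) + 14805) = sqrt((-14667 - (105 - 56)) + 14805) = sqrt((-14667 - 1*49) + 14805) = sqrt((-14667 - 49) + 14805) = sqrt(-14716 + 14805) = sqrt(89)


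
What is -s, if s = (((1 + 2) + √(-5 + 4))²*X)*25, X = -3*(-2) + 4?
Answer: -2000 - 1500*I ≈ -2000.0 - 1500.0*I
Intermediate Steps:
X = 10 (X = 6 + 4 = 10)
s = 250*(3 + I)² (s = (((1 + 2) + √(-5 + 4))²*10)*25 = ((3 + √(-1))²*10)*25 = ((3 + I)²*10)*25 = (10*(3 + I)²)*25 = 250*(3 + I)² ≈ 2000.0 + 1500.0*I)
-s = -(2000 + 1500*I) = -2000 - 1500*I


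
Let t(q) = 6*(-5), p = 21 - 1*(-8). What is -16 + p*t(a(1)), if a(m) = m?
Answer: -886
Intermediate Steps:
p = 29 (p = 21 + 8 = 29)
t(q) = -30
-16 + p*t(a(1)) = -16 + 29*(-30) = -16 - 870 = -886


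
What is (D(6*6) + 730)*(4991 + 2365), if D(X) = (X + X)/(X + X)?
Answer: 5377236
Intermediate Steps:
D(X) = 1 (D(X) = (2*X)/((2*X)) = (2*X)*(1/(2*X)) = 1)
(D(6*6) + 730)*(4991 + 2365) = (1 + 730)*(4991 + 2365) = 731*7356 = 5377236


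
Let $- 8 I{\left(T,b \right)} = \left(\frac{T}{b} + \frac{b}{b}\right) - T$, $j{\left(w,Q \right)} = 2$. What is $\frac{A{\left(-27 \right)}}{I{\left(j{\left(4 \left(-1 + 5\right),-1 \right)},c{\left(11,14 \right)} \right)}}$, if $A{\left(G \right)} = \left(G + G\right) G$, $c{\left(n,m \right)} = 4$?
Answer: $23328$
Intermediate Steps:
$A{\left(G \right)} = 2 G^{2}$ ($A{\left(G \right)} = 2 G G = 2 G^{2}$)
$I{\left(T,b \right)} = - \frac{1}{8} + \frac{T}{8} - \frac{T}{8 b}$ ($I{\left(T,b \right)} = - \frac{\left(\frac{T}{b} + \frac{b}{b}\right) - T}{8} = - \frac{\left(\frac{T}{b} + 1\right) - T}{8} = - \frac{\left(1 + \frac{T}{b}\right) - T}{8} = - \frac{1 - T + \frac{T}{b}}{8} = - \frac{1}{8} + \frac{T}{8} - \frac{T}{8 b}$)
$\frac{A{\left(-27 \right)}}{I{\left(j{\left(4 \left(-1 + 5\right),-1 \right)},c{\left(11,14 \right)} \right)}} = \frac{2 \left(-27\right)^{2}}{\frac{1}{8} \cdot \frac{1}{4} \left(\left(-1\right) 2 + 4 \left(-1 + 2\right)\right)} = \frac{2 \cdot 729}{\frac{1}{8} \cdot \frac{1}{4} \left(-2 + 4 \cdot 1\right)} = \frac{1458}{\frac{1}{8} \cdot \frac{1}{4} \left(-2 + 4\right)} = \frac{1458}{\frac{1}{8} \cdot \frac{1}{4} \cdot 2} = 1458 \frac{1}{\frac{1}{16}} = 1458 \cdot 16 = 23328$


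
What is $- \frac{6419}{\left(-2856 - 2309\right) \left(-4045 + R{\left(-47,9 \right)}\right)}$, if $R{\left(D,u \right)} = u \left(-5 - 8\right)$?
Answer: $- \frac{6419}{21496730} \approx -0.0002986$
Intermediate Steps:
$R{\left(D,u \right)} = - 13 u$ ($R{\left(D,u \right)} = u \left(-5 - 8\right) = u \left(-13\right) = - 13 u$)
$- \frac{6419}{\left(-2856 - 2309\right) \left(-4045 + R{\left(-47,9 \right)}\right)} = - \frac{6419}{\left(-2856 - 2309\right) \left(-4045 - 117\right)} = - \frac{6419}{\left(-5165\right) \left(-4045 - 117\right)} = - \frac{6419}{\left(-5165\right) \left(-4162\right)} = - \frac{6419}{21496730}$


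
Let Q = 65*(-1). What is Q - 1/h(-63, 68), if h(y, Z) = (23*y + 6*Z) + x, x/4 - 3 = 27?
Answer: -59864/921 ≈ -64.999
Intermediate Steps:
x = 120 (x = 12 + 4*27 = 12 + 108 = 120)
h(y, Z) = 120 + 6*Z + 23*y (h(y, Z) = (23*y + 6*Z) + 120 = (6*Z + 23*y) + 120 = 120 + 6*Z + 23*y)
Q = -65
Q - 1/h(-63, 68) = -65 - 1/(120 + 6*68 + 23*(-63)) = -65 - 1/(120 + 408 - 1449) = -65 - 1/(-921) = -65 - 1*(-1/921) = -65 + 1/921 = -59864/921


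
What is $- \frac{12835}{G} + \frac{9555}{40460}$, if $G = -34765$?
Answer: $\frac{286213}{472804} \approx 0.60535$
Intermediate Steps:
$- \frac{12835}{G} + \frac{9555}{40460} = - \frac{12835}{-34765} + \frac{9555}{40460} = \left(-12835\right) \left(- \frac{1}{34765}\right) + 9555 \cdot \frac{1}{40460} = \frac{151}{409} + \frac{273}{1156} = \frac{286213}{472804}$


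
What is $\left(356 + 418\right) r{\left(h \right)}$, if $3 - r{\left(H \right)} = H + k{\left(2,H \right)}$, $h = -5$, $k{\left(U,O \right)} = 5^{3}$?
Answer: $-90558$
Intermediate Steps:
$k{\left(U,O \right)} = 125$
$r{\left(H \right)} = -122 - H$ ($r{\left(H \right)} = 3 - \left(H + 125\right) = 3 - \left(125 + H\right) = -122 - H$)
$\left(356 + 418\right) r{\left(h \right)} = \left(356 + 418\right) \left(-122 - -5\right) = 774 \left(-122 + 5\right) = 774 \left(-117\right) = -90558$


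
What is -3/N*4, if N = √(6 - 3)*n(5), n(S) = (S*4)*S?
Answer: -√3/25 ≈ -0.069282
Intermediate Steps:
n(S) = 4*S² (n(S) = (4*S)*S = 4*S²)
N = 100*√3 (N = √(6 - 3)*(4*5²) = √3*(4*25) = √3*100 = 100*√3 ≈ 173.21)
-3/N*4 = -3*√3/300*4 = -√3/100*4 = -√3/25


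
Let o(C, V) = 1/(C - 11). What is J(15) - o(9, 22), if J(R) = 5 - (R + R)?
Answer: -49/2 ≈ -24.500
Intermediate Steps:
o(C, V) = 1/(-11 + C)
J(R) = 5 - 2*R
J(15) - o(9, 22) = (5 - 2*15) - 1/(-11 + 9) = (5 - 30) - 1/(-2) = -25 - 1*(-½) = -25 + ½ = -49/2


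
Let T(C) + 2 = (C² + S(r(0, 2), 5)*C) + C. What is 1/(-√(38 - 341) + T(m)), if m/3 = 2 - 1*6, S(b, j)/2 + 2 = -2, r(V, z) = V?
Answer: 226/51379 + I*√303/51379 ≈ 0.0043987 + 0.00033879*I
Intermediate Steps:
S(b, j) = -8 (S(b, j) = -4 + 2*(-2) = -4 - 4 = -8)
m = -12 (m = 3*(2 - 1*6) = 3*(2 - 6) = 3*(-4) = -12)
T(C) = -2 + C² - 7*C (T(C) = -2 + ((C² - 8*C) + C) = -2 + (C² - 7*C) = -2 + C² - 7*C)
1/(-√(38 - 341) + T(m)) = 1/(-√(38 - 341) + (-2 + (-12)² - 7*(-12))) = 1/(-√(-303) + (-2 + 144 + 84)) = 1/(-I*√303 + 226) = 1/(226 - I*√303)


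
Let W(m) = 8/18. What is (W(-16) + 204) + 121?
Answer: 2929/9 ≈ 325.44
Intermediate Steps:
W(m) = 4/9 (W(m) = 8*(1/18) = 4/9)
(W(-16) + 204) + 121 = (4/9 + 204) + 121 = 1840/9 + 121 = 2929/9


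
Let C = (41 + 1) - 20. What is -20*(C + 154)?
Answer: -3520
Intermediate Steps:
C = 22 (C = 42 - 20 = 22)
-20*(C + 154) = -20*(22 + 154) = -20*176 = -3520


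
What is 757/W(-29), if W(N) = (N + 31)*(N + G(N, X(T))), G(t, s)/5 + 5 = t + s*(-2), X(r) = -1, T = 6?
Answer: -757/378 ≈ -2.0026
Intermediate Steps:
G(t, s) = -25 - 10*s + 5*t (G(t, s) = -25 + 5*(t + s*(-2)) = -25 + 5*(t - 2*s) = -25 + (-10*s + 5*t) = -25 - 10*s + 5*t)
W(N) = (-15 + 6*N)*(31 + N) (W(N) = (N + 31)*(N + (-25 - 10*(-1) + 5*N)) = (31 + N)*(N + (-25 + 10 + 5*N)) = (31 + N)*(N + (-15 + 5*N)) = (31 + N)*(-15 + 6*N) = (-15 + 6*N)*(31 + N))
757/W(-29) = 757/(-465 + 6*(-29)² + 171*(-29)) = 757/(-465 + 6*841 - 4959) = 757/(-465 + 5046 - 4959) = 757/(-378) = 757*(-1/378) = -757/378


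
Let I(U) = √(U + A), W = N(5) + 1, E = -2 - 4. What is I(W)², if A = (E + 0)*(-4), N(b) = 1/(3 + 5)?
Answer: 201/8 ≈ 25.125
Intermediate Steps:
E = -6
N(b) = ⅛ (N(b) = 1/8 = ⅛)
A = 24 (A = (-6 + 0)*(-4) = -6*(-4) = 24)
W = 9/8 (W = ⅛ + 1 = 9/8 ≈ 1.1250)
I(U) = √(24 + U) (I(U) = √(U + 24) = √(24 + U))
I(W)² = (√(24 + 9/8))² = (√(201/8))² = (√402/4)² = 201/8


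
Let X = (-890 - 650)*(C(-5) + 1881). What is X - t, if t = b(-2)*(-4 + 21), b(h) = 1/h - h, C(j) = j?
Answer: -5778131/2 ≈ -2.8891e+6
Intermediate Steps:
X = -2889040 (X = (-890 - 650)*(-5 + 1881) = -1540*1876 = -2889040)
t = 51/2 (t = (1/(-2) - 1*(-2))*(-4 + 21) = (-½ + 2)*17 = (3/2)*17 = 51/2 ≈ 25.500)
X - t = -2889040 - 1*51/2 = -2889040 - 51/2 = -5778131/2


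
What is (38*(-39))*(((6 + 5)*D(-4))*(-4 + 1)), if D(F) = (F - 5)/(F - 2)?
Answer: 73359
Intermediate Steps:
D(F) = (-5 + F)/(-2 + F)
(38*(-39))*(((6 + 5)*D(-4))*(-4 + 1)) = (38*(-39))*(((6 + 5)*((-5 - 4)/(-2 - 4)))*(-4 + 1)) = -1482*11*(-9/(-6))*(-3) = -1482*11*(-⅙*(-9))*(-3) = -1482*11*(3/2)*(-3) = -24453*(-3) = -1482*(-99/2) = 73359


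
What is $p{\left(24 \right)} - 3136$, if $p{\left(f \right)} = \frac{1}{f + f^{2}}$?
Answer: $- \frac{1881599}{600} \approx -3136.0$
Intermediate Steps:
$p{\left(24 \right)} - 3136 = \frac{1}{24 \left(1 + 24\right)} - 3136 = \frac{1}{24 \cdot 25} - 3136 = \frac{1}{24} \cdot \frac{1}{25} - 3136 = \frac{1}{600} - 3136 = - \frac{1881599}{600}$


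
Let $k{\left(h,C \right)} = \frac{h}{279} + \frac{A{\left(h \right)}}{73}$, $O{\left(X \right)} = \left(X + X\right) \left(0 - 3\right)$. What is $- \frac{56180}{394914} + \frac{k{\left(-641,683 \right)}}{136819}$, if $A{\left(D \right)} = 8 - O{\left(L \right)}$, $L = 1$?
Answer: $- \frac{26094617904643}{183410736562287} \approx -0.14227$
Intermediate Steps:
$O{\left(X \right)} = - 6 X$ ($O{\left(X \right)} = 2 X \left(-3\right) = - 6 X$)
$A{\left(D \right)} = 14$ ($A{\left(D \right)} = 8 - \left(-6\right) 1 = 8 - -6 = 8 + 6 = 14$)
$k{\left(h,C \right)} = \frac{14}{73} + \frac{h}{279}$ ($k{\left(h,C \right)} = \frac{h}{279} + \frac{14}{73} = \frac{14}{73} + \frac{h}{279}$)
$- \frac{56180}{394914} + \frac{k{\left(-641,683 \right)}}{136819} = - \frac{56180}{394914} + \frac{\frac{14}{73} + \frac{1}{279} \left(-641\right)}{136819} = \left(-56180\right) \frac{1}{394914} + \left(\frac{14}{73} - \frac{641}{279}\right) \frac{1}{136819} = - \frac{28090}{197457} - \frac{42887}{2786592573} = - \frac{26094617904643}{183410736562287}$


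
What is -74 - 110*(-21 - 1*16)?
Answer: 3996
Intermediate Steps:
-74 - 110*(-21 - 1*16) = -74 - 110*(-21 - 16) = -74 - 110*(-37) = -74 + 4070 = 3996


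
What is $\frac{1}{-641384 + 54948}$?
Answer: $- \frac{1}{586436} \approx -1.7052 \cdot 10^{-6}$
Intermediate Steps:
$\frac{1}{-641384 + 54948} = \frac{1}{-586436} = - \frac{1}{586436}$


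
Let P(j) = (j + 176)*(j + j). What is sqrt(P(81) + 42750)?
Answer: 12*sqrt(586) ≈ 290.49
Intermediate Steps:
P(j) = 2*j*(176 + j) (P(j) = (176 + j)*(2*j) = 2*j*(176 + j))
sqrt(P(81) + 42750) = sqrt(2*81*(176 + 81) + 42750) = sqrt(2*81*257 + 42750) = sqrt(41634 + 42750) = sqrt(84384) = 12*sqrt(586)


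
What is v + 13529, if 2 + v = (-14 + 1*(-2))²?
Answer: 13783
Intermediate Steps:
v = 254 (v = -2 + (-14 + 1*(-2))² = -2 + (-14 - 2)² = -2 + (-16)² = -2 + 256 = 254)
v + 13529 = 254 + 13529 = 13783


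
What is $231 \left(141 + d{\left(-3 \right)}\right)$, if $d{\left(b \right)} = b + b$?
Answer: $31185$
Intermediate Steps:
$d{\left(b \right)} = 2 b$
$231 \left(141 + d{\left(-3 \right)}\right) = 231 \left(141 + 2 \left(-3\right)\right) = 231 \left(141 - 6\right) = 231 \cdot 135 = 31185$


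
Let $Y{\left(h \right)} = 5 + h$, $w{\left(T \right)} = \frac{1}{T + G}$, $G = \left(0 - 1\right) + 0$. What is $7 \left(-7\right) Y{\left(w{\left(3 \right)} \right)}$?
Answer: $- \frac{539}{2} \approx -269.5$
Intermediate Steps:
$G = -1$ ($G = -1 + 0 = -1$)
$w{\left(T \right)} = \frac{1}{-1 + T}$ ($w{\left(T \right)} = \frac{1}{T - 1} = \frac{1}{-1 + T}$)
$7 \left(-7\right) Y{\left(w{\left(3 \right)} \right)} = 7 \left(-7\right) \left(5 + \frac{1}{-1 + 3}\right) = - 49 \left(5 + \frac{1}{2}\right) = \left(-49\right) \frac{11}{2} = - \frac{539}{2}$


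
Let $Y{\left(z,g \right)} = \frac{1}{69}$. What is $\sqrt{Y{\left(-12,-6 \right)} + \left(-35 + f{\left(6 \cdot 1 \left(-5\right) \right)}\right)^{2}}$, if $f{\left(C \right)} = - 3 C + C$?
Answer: $\frac{\sqrt{2975694}}{69} \approx 25.0$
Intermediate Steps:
$Y{\left(z,g \right)} = \frac{1}{69}$
$f{\left(C \right)} = - 2 C$
$\sqrt{Y{\left(-12,-6 \right)} + \left(-35 + f{\left(6 \cdot 1 \left(-5\right) \right)}\right)^{2}} = \sqrt{\frac{1}{69} + \left(-35 - 2 \cdot 6 \cdot 1 \left(-5\right)\right)^{2}} = \sqrt{\frac{1}{69} + \left(-35 - 2 \cdot 6 \left(-5\right)\right)^{2}} = \sqrt{\frac{1}{69} + \left(-35 - -60\right)^{2}} = \sqrt{\frac{1}{69} + \left(-35 + 60\right)^{2}} = \sqrt{\frac{1}{69} + 25^{2}} = \sqrt{\frac{1}{69} + 625} = \sqrt{\frac{43126}{69}} = \frac{\sqrt{2975694}}{69}$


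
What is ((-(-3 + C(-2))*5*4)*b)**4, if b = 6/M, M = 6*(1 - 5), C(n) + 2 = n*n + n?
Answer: 50625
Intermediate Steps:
C(n) = -2 + n + n**2 (C(n) = -2 + (n*n + n) = -2 + (n**2 + n) = -2 + (n + n**2) = -2 + n + n**2)
M = -24 (M = 6*(-4) = -24)
b = -1/4 (b = 6/(-24) = 6*(-1/24) = -1/4 ≈ -0.25000)
((-(-3 + C(-2))*5*4)*b)**4 = ((-(-3 + (-2 - 2 + (-2)**2))*5*4)*(-1/4))**4 = ((-(-3 + (-2 - 2 + 4))*5*4)*(-1/4))**4 = ((-(-3 + 0)*5*4)*(-1/4))**4 = ((-(-3)*5*4)*(-1/4))**4 = ((-1*(-15)*4)*(-1/4))**4 = ((15*4)*(-1/4))**4 = (60*(-1/4))**4 = (-15)**4 = 50625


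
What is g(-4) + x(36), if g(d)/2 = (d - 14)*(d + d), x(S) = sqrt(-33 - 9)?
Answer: 288 + I*sqrt(42) ≈ 288.0 + 6.4807*I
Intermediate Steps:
x(S) = I*sqrt(42) (x(S) = sqrt(-42) = I*sqrt(42))
g(d) = 4*d*(-14 + d) (g(d) = 2*((d - 14)*(d + d)) = 2*((-14 + d)*(2*d)) = 2*(2*d*(-14 + d)) = 4*d*(-14 + d))
g(-4) + x(36) = 4*(-4)*(-14 - 4) + I*sqrt(42) = 4*(-4)*(-18) + I*sqrt(42) = 288 + I*sqrt(42)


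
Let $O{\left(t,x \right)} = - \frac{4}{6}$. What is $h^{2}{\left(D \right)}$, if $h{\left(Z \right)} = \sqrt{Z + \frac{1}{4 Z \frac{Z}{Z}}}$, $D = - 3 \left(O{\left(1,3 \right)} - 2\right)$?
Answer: $\frac{257}{32} \approx 8.0313$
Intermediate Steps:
$O{\left(t,x \right)} = - \frac{2}{3}$ ($O{\left(t,x \right)} = \left(-4\right) \frac{1}{6} = - \frac{2}{3}$)
$D = 8$ ($D = - 3 \left(- \frac{2}{3} - 2\right) = \left(-3\right) \left(- \frac{8}{3}\right) = 8$)
$h{\left(Z \right)} = \sqrt{Z + \frac{1}{4 Z}}$ ($h{\left(Z \right)} = \sqrt{Z + \frac{1}{4 Z 1}} = \sqrt{Z + \frac{1}{4 Z}}$)
$h^{2}{\left(D \right)} = \left(\frac{\sqrt{\frac{1}{8} + 4 \cdot 8}}{2}\right)^{2} = \left(\frac{\sqrt{\frac{1}{8} + 32}}{2}\right)^{2} = \left(\frac{\sqrt{\frac{257}{8}}}{2}\right)^{2} = \left(\frac{\frac{1}{4} \sqrt{514}}{2}\right)^{2} = \left(\frac{\sqrt{514}}{8}\right)^{2} = \frac{257}{32}$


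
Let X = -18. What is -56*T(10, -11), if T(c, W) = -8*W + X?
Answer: -3920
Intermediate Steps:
T(c, W) = -18 - 8*W (T(c, W) = -8*W - 18 = -18 - 8*W)
-56*T(10, -11) = -56*(-18 - 8*(-11)) = -56*(-18 + 88) = -56*70 = -3920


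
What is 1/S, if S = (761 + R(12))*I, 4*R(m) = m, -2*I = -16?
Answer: 1/6112 ≈ 0.00016361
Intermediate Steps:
I = 8 (I = -1/2*(-16) = 8)
R(m) = m/4
S = 6112 (S = (761 + (1/4)*12)*8 = (761 + 3)*8 = 764*8 = 6112)
1/S = 1/6112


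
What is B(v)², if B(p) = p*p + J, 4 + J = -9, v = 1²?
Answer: 144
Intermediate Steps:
v = 1
J = -13 (J = -4 - 9 = -13)
B(p) = -13 + p² (B(p) = p*p - 13 = p² - 13 = -13 + p²)
B(v)² = (-13 + 1²)² = (-13 + 1)² = (-12)² = 144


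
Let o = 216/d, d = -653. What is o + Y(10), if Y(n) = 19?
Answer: 12191/653 ≈ 18.669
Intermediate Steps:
o = -216/653 (o = 216/(-653) = 216*(-1/653) = -216/653 ≈ -0.33078)
o + Y(10) = -216/653 + 19 = 12191/653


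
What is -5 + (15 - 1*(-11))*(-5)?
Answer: -135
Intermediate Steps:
-5 + (15 - 1*(-11))*(-5) = -5 + (15 + 11)*(-5) = -5 + 26*(-5) = -5 - 130 = -135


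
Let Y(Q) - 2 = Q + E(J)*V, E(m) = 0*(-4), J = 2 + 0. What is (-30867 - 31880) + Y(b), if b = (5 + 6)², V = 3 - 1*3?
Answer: -62624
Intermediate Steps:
J = 2
E(m) = 0
V = 0 (V = 3 - 3 = 0)
b = 121 (b = 11² = 121)
Y(Q) = 2 + Q (Y(Q) = 2 + (Q + 0*0) = 2 + (Q + 0) = 2 + Q)
(-30867 - 31880) + Y(b) = (-30867 - 31880) + (2 + 121) = -62747 + 123 = -62624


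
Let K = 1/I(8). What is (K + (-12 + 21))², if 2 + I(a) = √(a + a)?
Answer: 361/4 ≈ 90.250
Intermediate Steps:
I(a) = -2 + √2*√a (I(a) = -2 + √(a + a) = -2 + √(2*a) = -2 + √2*√a)
K = ½ (K = 1/(-2 + √2*√8) = 1/(-2 + √2*(2*√2)) = 1/(-2 + 4) = 1/2 = ½ ≈ 0.50000)
(K + (-12 + 21))² = (½ + (-12 + 21))² = (½ + 9)² = (19/2)² = 361/4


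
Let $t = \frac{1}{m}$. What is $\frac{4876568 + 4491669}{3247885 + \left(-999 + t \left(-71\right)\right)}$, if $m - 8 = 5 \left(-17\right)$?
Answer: $\frac{721354249}{250010293} \approx 2.8853$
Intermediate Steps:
$m = -77$ ($m = 8 + 5 \left(-17\right) = 8 - 85 = -77$)
$t = - \frac{1}{77}$ ($t = \frac{1}{-77} = - \frac{1}{77} \approx -0.012987$)
$\frac{4876568 + 4491669}{3247885 + \left(-999 + t \left(-71\right)\right)} = \frac{4876568 + 4491669}{3247885 - \frac{76852}{77}} = \frac{9368237}{3247885 + \left(-999 + \frac{71}{77}\right)} = \frac{9368237}{3247885 - \frac{76852}{77}} = \frac{9368237}{\frac{250010293}{77}} = 9368237 \cdot \frac{77}{250010293} = \frac{721354249}{250010293}$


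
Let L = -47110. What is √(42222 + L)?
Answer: 2*I*√1222 ≈ 69.914*I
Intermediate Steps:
√(42222 + L) = √(42222 - 47110) = √(-4888) = 2*I*√1222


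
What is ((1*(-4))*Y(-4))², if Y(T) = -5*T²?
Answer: 102400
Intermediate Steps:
((1*(-4))*Y(-4))² = ((1*(-4))*(-5*(-4)²))² = (-(-20)*16)² = (-4*(-80))² = 320² = 102400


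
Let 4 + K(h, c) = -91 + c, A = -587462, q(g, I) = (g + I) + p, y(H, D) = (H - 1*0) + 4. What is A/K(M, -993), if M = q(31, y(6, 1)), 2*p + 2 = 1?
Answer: 293731/544 ≈ 539.95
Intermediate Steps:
y(H, D) = 4 + H (y(H, D) = (H + 0) + 4 = H + 4 = 4 + H)
p = -1/2 (p = -1 + (1/2)*1 = -1 + 1/2 = -1/2 ≈ -0.50000)
q(g, I) = -1/2 + I + g (q(g, I) = (g + I) - 1/2 = (I + g) - 1/2 = -1/2 + I + g)
M = 81/2 (M = -1/2 + (4 + 6) + 31 = -1/2 + 10 + 31 = 81/2 ≈ 40.500)
K(h, c) = -95 + c (K(h, c) = -4 + (-91 + c) = -95 + c)
A/K(M, -993) = -587462/(-95 - 993) = -587462/(-1088) = -587462*(-1/1088) = 293731/544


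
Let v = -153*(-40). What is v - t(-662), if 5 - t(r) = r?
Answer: 5453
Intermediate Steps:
t(r) = 5 - r
v = 6120
v - t(-662) = 6120 - (5 - 1*(-662)) = 6120 - (5 + 662) = 6120 - 1*667 = 6120 - 667 = 5453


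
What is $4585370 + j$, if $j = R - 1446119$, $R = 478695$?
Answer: $3617946$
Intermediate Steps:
$j = -967424$ ($j = 478695 - 1446119 = -967424$)
$4585370 + j = 4585370 - 967424 = 3617946$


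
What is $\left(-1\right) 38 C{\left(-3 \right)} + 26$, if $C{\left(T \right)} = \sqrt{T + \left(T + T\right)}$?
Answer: $26 - 114 i \approx 26.0 - 114.0 i$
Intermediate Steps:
$C{\left(T \right)} = \sqrt{3} \sqrt{T}$ ($C{\left(T \right)} = \sqrt{T + 2 T} = \sqrt{3 T} = \sqrt{3} \sqrt{T}$)
$\left(-1\right) 38 C{\left(-3 \right)} + 26 = \left(-1\right) 38 \sqrt{3} \sqrt{-3} + 26 = - 38 \sqrt{3} i \sqrt{3} + 26 = - 38 \cdot 3 i + 26 = - 114 i + 26 = 26 - 114 i$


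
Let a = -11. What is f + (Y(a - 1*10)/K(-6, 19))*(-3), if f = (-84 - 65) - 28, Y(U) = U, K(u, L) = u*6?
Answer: -715/4 ≈ -178.75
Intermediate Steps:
K(u, L) = 6*u
f = -177 (f = -149 - 28 = -177)
f + (Y(a - 1*10)/K(-6, 19))*(-3) = -177 + ((-11 - 1*10)/((6*(-6))))*(-3) = -177 + ((-11 - 10)/(-36))*(-3) = -177 - 21*(-1/36)*(-3) = -177 + (7/12)*(-3) = -177 - 7/4 = -715/4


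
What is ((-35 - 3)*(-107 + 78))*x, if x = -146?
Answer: -160892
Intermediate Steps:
((-35 - 3)*(-107 + 78))*x = ((-35 - 3)*(-107 + 78))*(-146) = -38*(-29)*(-146) = 1102*(-146) = -160892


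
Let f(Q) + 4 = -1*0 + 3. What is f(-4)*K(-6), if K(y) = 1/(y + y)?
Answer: 1/12 ≈ 0.083333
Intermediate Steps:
K(y) = 1/(2*y)
f(Q) = -1 (f(Q) = -4 + (-1*0 + 3) = -4 + (0 + 3) = -4 + 3 = -1)
f(-4)*K(-6) = -1/(2*(-6)) = -(-1)/(2*6) = -1*(-1/12) = 1/12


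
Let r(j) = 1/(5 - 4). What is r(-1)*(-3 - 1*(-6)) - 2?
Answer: 1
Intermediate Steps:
r(j) = 1 (r(j) = 1/1 = 1)
r(-1)*(-3 - 1*(-6)) - 2 = 1*(-3 - 1*(-6)) - 2 = 1*(-3 + 6) - 2 = 1*3 - 2 = 3 - 2 = 1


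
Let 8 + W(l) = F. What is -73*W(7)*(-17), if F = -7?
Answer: -18615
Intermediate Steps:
W(l) = -15 (W(l) = -8 - 7 = -15)
-73*W(7)*(-17) = -73*(-15)*(-17) = 1095*(-17) = -18615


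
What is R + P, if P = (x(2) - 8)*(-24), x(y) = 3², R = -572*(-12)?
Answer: 6840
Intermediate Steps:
R = 6864
x(y) = 9
P = -24 (P = (9 - 8)*(-24) = 1*(-24) = -24)
R + P = 6864 - 24 = 6840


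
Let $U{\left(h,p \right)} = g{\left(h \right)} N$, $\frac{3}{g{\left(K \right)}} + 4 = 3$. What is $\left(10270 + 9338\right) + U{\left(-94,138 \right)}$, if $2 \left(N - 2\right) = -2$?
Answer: $19605$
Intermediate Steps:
$N = 1$ ($N = 2 + \frac{1}{2} \left(-2\right) = 2 - 1 = 1$)
$g{\left(K \right)} = -3$ ($g{\left(K \right)} = \frac{3}{-4 + 3} = \frac{3}{-1} = 3 \left(-1\right) = -3$)
$U{\left(h,p \right)} = -3$ ($U{\left(h,p \right)} = \left(-3\right) 1 = -3$)
$\left(10270 + 9338\right) + U{\left(-94,138 \right)} = \left(10270 + 9338\right) - 3 = 19608 - 3 = 19605$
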